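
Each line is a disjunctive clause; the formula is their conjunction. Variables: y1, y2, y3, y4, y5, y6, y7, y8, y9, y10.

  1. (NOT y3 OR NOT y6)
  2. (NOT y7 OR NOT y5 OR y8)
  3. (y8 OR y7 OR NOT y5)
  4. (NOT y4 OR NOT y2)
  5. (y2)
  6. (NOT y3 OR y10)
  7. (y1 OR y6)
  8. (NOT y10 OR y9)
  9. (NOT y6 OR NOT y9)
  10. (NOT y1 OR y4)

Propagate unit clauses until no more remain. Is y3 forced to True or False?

Unit clause (y2) sets y2 = True.
In (NOT y4 OR NOT y2), NOT y2 is now false; NOT y4 must hold, so y4 = False.
From (y4 OR NOT y1) and y4 = False: y1 = False.
In (y1 OR y6), y1 is now false; y6 must hold, so y6 = True.
(NOT y3 OR NOT y6): since y6 = True, the clause reduces to (NOT y3). y3 = False.

False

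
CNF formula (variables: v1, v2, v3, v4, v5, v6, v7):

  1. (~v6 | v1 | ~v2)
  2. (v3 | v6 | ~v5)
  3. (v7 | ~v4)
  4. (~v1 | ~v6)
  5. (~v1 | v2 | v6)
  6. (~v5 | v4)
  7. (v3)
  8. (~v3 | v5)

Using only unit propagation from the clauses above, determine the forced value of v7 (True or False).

True

Unit clause (v3) sets v3 = True.
From (~v3 | v5) and v3 = True: v5 = True.
In (~v5 | v4), ~v5 is now false; v4 must hold, so v4 = True.
In (~v4 | v7), ~v4 is now false; v7 must hold, so v7 = True.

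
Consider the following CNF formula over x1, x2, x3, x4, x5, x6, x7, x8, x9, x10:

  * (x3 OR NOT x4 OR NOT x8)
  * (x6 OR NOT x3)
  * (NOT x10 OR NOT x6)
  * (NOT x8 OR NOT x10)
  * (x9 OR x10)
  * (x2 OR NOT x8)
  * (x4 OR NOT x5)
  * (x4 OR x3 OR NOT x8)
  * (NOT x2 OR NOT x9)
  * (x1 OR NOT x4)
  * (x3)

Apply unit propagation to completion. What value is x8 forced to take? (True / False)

False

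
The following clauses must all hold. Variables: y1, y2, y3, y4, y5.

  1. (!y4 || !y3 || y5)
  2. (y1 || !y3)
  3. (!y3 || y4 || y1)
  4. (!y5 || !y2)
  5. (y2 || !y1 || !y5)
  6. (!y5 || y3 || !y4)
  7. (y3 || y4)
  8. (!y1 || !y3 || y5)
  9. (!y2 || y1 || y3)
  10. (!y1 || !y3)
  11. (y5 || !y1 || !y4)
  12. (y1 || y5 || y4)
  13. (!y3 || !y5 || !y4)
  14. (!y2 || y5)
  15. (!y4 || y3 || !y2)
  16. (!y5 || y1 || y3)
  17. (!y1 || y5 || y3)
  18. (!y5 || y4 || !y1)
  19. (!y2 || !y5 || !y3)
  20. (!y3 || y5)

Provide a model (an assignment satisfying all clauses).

y1=False, y2=False, y3=False, y4=True, y5=False

Check each clause:
  1. (y5 || !y3 || !y4) — !y3 is true.
  2. (y1 || !y3) — !y3 is true.
  3. (!y3 || y4 || y1) — y4 is true.
  4. (!y5 || !y2) — !y5 is true.
  5. (!y1 || y2 || !y5) — !y5 is true.
  6. (!y4 || !y5 || y3) — !y5 is true.
  7. (y4 || y3) — y4 is true.
  8. (!y3 || y5 || !y1) — !y3 is true.
  9. (!y2 || y1 || y3) — !y2 is true.
  10. (!y1 || !y3) — !y3 is true.
  11. (y5 || !y4 || !y1) — !y1 is true.
  12. (y1 || y4 || y5) — y4 is true.
  13. (!y4 || !y5 || !y3) — !y5 is true.
  14. (!y2 || y5) — !y2 is true.
  15. (!y2 || !y4 || y3) — !y2 is true.
  16. (!y5 || y3 || y1) — !y5 is true.
  17. (y5 || y3 || !y1) — !y1 is true.
  18. (!y1 || !y5 || y4) — !y5 is true.
  19. (!y2 || !y5 || !y3) — !y5 is true.
  20. (!y3 || y5) — !y3 is true.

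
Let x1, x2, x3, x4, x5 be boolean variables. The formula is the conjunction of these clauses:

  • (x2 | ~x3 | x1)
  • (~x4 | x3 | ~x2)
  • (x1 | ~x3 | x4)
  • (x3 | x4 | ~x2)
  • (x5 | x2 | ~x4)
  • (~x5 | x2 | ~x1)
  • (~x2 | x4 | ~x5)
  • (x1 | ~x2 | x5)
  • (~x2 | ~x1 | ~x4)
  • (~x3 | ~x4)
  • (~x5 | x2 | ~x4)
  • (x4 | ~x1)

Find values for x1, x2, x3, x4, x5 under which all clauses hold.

Set x1 = False and propagate.
Try x2 = False.
  then x3 is forced to False.
Try x4 = False.
x5 is now unconstrained; take x5 = False.

x1=0, x2=0, x3=0, x4=0, x5=0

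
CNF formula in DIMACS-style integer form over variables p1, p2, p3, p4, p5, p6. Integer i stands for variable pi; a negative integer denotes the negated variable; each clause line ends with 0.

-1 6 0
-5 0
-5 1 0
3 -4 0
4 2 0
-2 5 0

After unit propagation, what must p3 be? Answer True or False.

True

(!p5) stands alone — p5 = False.
(p5 || !p2): since p5 = False, the clause reduces to (!p2). p2 = False.
(p4 || p2): since p2 = False, the clause reduces to (p4). p4 = True.
In (p3 || !p4), !p4 is now false; p3 must hold, so p3 = True.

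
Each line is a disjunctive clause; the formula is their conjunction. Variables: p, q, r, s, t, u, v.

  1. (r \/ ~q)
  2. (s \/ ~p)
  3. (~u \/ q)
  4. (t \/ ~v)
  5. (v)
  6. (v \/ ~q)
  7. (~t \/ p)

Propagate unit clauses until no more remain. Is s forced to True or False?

(v) is a unit clause: v = True.
In (t \/ ~v), ~v is now false; t must hold, so t = True.
(~t \/ p): since t = True, the clause reduces to (p). p = True.
(~p \/ s) with p = True leaves only s, so s = True.

True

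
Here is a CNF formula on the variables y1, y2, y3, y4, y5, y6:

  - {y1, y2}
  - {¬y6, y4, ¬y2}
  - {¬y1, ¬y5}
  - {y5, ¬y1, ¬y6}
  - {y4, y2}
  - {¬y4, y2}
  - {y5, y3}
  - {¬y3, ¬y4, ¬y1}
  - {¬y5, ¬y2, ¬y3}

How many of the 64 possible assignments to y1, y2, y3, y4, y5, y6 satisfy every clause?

Satisfying assignments:
  y1=0 y2=1 y3=0 y4=0 y5=1 y6=0
  y1=0 y2=1 y3=0 y4=1 y5=1 y6=0
  y1=0 y2=1 y3=0 y4=1 y5=1 y6=1
  y1=0 y2=1 y3=1 y4=0 y5=0 y6=0
  y1=0 y2=1 y3=1 y4=1 y5=0 y6=0
  y1=0 y2=1 y3=1 y4=1 y5=0 y6=1
  y1=1 y2=1 y3=1 y4=0 y5=0 y6=0
Count: 7.

7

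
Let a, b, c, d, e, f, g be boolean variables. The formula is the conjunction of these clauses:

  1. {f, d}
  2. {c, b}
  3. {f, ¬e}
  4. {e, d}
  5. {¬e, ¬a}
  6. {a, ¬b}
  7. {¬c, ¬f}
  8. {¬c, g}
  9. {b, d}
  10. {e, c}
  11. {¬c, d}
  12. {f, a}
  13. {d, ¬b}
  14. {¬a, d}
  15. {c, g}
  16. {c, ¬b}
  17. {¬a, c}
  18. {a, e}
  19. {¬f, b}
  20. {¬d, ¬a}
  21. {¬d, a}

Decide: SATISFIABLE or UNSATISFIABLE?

a = True:
  propagation gives e=False, d=True; an empty clause results — contradiction.
a = False:
  propagation gives b=False, c=True, f=False; an empty clause results — contradiction.
Every branch closes, so no satisfying assignment exists.

UNSATISFIABLE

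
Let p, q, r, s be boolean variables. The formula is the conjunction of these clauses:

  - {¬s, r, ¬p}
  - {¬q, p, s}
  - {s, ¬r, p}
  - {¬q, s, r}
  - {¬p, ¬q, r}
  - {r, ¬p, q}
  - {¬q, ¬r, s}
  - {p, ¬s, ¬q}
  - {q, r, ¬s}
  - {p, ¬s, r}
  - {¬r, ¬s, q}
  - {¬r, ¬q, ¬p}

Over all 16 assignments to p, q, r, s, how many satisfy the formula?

2

The models are:
  p=F q=F r=F s=F
  p=T q=F r=T s=F
That's 2 in total.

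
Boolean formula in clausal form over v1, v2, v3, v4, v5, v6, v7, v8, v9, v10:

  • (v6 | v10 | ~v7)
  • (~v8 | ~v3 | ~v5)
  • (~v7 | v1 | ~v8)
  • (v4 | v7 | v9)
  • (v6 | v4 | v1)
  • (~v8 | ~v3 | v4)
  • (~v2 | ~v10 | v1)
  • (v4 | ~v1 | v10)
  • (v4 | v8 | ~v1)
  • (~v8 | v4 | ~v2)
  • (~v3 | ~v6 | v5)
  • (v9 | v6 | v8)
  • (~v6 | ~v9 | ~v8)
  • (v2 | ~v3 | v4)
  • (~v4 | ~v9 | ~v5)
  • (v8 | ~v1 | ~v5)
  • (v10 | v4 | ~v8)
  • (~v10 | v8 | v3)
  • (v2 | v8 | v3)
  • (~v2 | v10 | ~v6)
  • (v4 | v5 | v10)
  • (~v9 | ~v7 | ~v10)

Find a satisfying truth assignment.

v1=T  v2=T  v3=F  v4=T  v5=T  v6=F  v7=T  v8=T  v9=F  v10=T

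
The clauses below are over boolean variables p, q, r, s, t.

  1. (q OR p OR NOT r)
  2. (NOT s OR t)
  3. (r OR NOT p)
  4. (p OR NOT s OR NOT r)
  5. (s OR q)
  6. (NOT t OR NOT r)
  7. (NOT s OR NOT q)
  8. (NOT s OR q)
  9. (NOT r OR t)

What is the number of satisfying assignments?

2

Satisfying assignments:
  p=0 q=1 r=0 s=0 t=0
  p=0 q=1 r=0 s=0 t=1
Count: 2.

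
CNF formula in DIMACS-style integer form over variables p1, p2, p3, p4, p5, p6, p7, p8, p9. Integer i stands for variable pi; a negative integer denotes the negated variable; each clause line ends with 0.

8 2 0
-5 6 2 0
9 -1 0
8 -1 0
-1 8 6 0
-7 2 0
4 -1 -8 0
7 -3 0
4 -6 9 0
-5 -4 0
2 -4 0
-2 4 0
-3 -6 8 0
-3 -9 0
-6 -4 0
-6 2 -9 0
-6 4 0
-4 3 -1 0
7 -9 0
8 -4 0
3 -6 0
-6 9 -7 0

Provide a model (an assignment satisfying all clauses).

p1 occurs only negated in the remaining clauses — set p1 = False.
p5 occurs only negated in the remaining clauses — set p5 = False.
Branch on p2: take p2 = True.
  then p4 is forced to True.
  then p6 is forced to False.
  then p8 is forced to True.
Set p3 = True and propagate.
  then p7 is forced to True.
  then p9 is forced to False.

p1=F, p2=T, p3=T, p4=T, p5=F, p6=F, p7=T, p8=T, p9=F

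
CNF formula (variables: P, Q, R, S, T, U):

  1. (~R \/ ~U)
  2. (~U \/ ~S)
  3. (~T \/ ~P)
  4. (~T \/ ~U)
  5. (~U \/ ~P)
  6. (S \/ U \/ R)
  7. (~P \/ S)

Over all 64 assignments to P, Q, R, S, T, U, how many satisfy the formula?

18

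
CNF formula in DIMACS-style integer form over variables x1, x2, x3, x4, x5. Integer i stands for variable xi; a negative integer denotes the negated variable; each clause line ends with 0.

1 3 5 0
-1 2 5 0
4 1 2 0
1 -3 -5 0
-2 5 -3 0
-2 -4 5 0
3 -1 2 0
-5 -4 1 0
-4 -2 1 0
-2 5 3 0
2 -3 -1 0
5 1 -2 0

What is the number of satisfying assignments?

6

The models are:
  x1=0 x2=0 x3=1 x4=1 x5=0
  x1=0 x2=1 x3=0 x4=0 x5=1
  x1=1 x2=1 x3=0 x4=0 x5=1
  x1=1 x2=1 x3=0 x4=1 x5=1
  x1=1 x2=1 x3=1 x4=0 x5=1
  x1=1 x2=1 x3=1 x4=1 x5=1
That's 6 in total.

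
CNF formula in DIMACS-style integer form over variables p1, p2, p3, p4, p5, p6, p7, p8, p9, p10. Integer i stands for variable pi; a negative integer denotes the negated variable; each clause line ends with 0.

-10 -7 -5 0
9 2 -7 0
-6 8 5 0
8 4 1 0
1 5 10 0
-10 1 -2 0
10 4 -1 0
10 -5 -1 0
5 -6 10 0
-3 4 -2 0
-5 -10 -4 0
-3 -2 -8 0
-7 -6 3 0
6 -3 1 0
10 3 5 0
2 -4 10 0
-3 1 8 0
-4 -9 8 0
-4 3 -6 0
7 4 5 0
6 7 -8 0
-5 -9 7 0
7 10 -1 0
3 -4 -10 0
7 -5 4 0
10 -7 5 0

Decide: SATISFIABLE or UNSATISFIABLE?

Try p1 = True.
The remaining clauses are satisfied by p2 = False, p3 = True, p4 = False, p5 = False, p6 = False, p7 = True, p8 = True, p9 = True, p10 = True.
Every clause has at least one true literal under this assignment.
So p1 = 1, p2 = 0, p3 = 1, p4 = 0, p5 = 0, p6 = 0, p7 = 1, p8 = 1, p9 = 1, p10 = 1 is a satisfying assignment.

SATISFIABLE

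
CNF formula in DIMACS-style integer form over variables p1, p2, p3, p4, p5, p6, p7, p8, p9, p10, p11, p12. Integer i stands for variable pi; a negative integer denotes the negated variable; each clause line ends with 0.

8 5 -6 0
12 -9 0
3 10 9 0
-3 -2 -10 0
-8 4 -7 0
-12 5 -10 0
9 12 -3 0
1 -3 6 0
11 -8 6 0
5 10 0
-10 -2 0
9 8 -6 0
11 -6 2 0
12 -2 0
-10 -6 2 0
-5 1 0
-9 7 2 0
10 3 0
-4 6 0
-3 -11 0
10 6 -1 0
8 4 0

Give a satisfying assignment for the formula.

p1=T  p2=F  p3=F  p4=F  p5=T  p6=F  p7=F  p8=T  p9=F  p10=T  p11=T  p12=F

Check each clause:
  1. (p8 || p5 || !p6) — p8 is true.
  2. (p12 || !p9) — !p9 is true.
  3. (p10 || p9 || p3) — p10 is true.
  4. (!p2 || !p10 || !p3) — !p3 is true.
  5. (!p8 || p4 || !p7) — !p7 is true.
  6. (!p12 || !p10 || p5) — !p12 is true.
  7. (!p3 || p9 || p12) — !p3 is true.
  8. (p1 || p6 || !p3) — p1 is true.
  9. (p6 || p11 || !p8) — p11 is true.
  10. (p10 || p5) — p10 is true.
  11. (!p2 || !p10) — !p2 is true.
  12. (p9 || !p6 || p8) — p8 is true.
  13. (p2 || p11 || !p6) — !p6 is true.
  14. (!p2 || p12) — !p2 is true.
  15. (!p6 || !p10 || p2) — !p6 is true.
  16. (!p5 || p1) — p1 is true.
  17. (p7 || p2 || !p9) — !p9 is true.
  18. (p10 || p3) — p10 is true.
  19. (!p4 || p6) — !p4 is true.
  20. (!p11 || !p3) — !p3 is true.
  21. (!p1 || p6 || p10) — p10 is true.
  22. (p4 || p8) — p8 is true.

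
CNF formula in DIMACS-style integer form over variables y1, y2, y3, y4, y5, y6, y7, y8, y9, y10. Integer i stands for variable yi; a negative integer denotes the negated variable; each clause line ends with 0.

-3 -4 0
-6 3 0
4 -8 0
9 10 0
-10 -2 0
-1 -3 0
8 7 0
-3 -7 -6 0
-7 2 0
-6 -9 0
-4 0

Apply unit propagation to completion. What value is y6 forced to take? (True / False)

(!y4) is a unit clause: y4 = False.
From (!y8 || y4) and y4 = False: y8 = False.
(y8 || y7) with y8 = False leaves only y7, so y7 = True.
From (!y7 || y2) and y7 = True: y2 = True.
(!y10 || !y2): since y2 = True, the clause reduces to (!y10). y10 = False.
From (y10 || y9) and y10 = False: y9 = True.
From (!y6 || !y9) and y9 = True: y6 = False.

False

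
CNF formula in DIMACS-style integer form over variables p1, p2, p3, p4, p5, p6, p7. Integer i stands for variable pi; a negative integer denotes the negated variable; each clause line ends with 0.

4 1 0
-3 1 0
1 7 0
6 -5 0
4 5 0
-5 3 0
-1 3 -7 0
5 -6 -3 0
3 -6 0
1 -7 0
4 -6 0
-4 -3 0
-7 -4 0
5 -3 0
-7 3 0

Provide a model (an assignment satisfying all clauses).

p1=True  p2=True  p3=False  p4=True  p5=False  p6=False  p7=False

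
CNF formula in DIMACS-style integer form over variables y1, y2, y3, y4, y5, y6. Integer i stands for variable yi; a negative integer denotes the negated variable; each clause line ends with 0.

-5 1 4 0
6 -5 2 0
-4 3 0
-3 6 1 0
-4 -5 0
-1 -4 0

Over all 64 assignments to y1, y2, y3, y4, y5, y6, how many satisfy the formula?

Split on y4, then y1.
  y4=T, y1=T: a clause becomes empty — 0.
  y4=T, y1=F: remaining (y2,y3,y5,y6) ∈ {(F,T,F,T); (T,T,F,T)} — 2.
  y4=F, y1=T: y3 free; 7 ways for (y2,y5,y6) × 2^1 = 14.
  y4=F, y1=F: y2 free; 3 ways for (y3,y5,y6) × 2^1 = 6.
Total: 0 + 2 + 14 + 6 = 22.

22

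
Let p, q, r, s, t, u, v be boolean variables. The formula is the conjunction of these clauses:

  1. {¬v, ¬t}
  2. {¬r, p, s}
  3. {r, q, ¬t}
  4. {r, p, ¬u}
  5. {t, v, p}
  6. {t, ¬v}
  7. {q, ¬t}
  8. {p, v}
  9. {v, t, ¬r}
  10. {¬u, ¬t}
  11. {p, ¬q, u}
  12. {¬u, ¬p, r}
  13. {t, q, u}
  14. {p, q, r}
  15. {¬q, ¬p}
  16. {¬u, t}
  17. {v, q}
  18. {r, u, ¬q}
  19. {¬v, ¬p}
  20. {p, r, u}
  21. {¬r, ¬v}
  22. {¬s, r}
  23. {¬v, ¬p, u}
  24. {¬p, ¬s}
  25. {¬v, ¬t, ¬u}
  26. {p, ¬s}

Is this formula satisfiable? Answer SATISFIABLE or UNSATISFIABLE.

p = True:
  propagation gives q=False, t=False, v=False; an empty clause results — contradiction.
p = False:
  propagation gives v=True, t=False; an empty clause results — contradiction.
Every branch closes, so no satisfying assignment exists.

UNSATISFIABLE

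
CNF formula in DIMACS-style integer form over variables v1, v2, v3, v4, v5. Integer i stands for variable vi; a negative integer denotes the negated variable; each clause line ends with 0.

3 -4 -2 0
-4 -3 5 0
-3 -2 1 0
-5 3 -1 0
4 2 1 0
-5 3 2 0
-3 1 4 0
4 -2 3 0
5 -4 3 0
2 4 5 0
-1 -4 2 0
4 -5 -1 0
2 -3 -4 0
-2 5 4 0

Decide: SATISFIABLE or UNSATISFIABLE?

SATISFIABLE

Try v1 = True.
Branch on v2: take v2 = True.
For the remaining variables, v3 = True, v4 = True, v5 = True works.
Every clause has at least one true literal under this assignment.
So v1 = True, v2 = True, v3 = True, v4 = True, v5 = True is a satisfying assignment.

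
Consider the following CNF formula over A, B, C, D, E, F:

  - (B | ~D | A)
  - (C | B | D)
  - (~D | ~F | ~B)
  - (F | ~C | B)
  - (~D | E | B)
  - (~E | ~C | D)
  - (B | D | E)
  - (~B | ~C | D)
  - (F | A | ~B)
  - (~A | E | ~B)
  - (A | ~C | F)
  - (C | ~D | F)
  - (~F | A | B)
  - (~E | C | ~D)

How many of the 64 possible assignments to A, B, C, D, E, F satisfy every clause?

6

The models are:
  A=F B=T C=F D=F E=F F=T
  A=F B=T C=F D=F E=T F=T
  A=T B=F C=T D=T E=T F=T
  A=T B=T C=F D=F E=T F=F
  A=T B=T C=F D=F E=T F=T
  A=T B=T C=T D=T E=T F=F
That's 6 in total.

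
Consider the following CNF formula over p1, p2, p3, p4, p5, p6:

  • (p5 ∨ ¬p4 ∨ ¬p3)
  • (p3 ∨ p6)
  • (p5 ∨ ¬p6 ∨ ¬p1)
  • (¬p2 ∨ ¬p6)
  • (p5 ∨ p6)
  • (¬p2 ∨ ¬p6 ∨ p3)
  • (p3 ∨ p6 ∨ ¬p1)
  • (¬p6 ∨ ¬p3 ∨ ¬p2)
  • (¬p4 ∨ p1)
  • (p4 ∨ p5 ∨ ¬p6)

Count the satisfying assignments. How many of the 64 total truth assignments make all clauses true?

12

Case analysis on p6 and p3:
  p6=T, p3=T: remaining (p1,p2,p4,p5) ∈ {(F,F,F,T); (T,F,F,T); (T,F,T,T)} — 3.
  p6=T, p3=F: remaining (p1,p2,p4,p5) ∈ {(F,F,F,T); (T,F,F,T); (T,F,T,T)} — 3.
  p6=F, p3=T: p2 free; 3 ways for (p1,p4,p5) × 2^1 = 6.
  p6=F, p3=F: a clause becomes empty — 0.
Total: 3 + 3 + 6 + 0 = 12.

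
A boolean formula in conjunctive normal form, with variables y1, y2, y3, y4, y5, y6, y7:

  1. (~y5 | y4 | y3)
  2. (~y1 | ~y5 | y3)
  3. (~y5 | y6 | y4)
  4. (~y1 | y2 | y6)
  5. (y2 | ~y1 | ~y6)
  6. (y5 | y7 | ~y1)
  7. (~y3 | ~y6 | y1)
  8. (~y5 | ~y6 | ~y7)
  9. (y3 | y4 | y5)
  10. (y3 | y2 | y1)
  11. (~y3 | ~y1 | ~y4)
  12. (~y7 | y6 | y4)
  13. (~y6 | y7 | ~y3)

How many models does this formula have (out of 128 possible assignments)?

20

Split on y1, then y3.
  y1=T, y3=T: remaining (y2,y4,y5,y6,y7) ∈ {(T,F,F,T,T)} — 1.
  y1=T, y3=F: remaining (y2,y4,y5,y6,y7) ∈ {(T,T,F,F,T); (T,T,F,T,T)} — 2.
  y1=F, y3=T: y2 free; 5 ways for (y4,y5,y6,y7) × 2^1 = 10.
  y1=F, y3=F: 7 of the 32 assignments to (y2,y4,y5,y6,y7) work.
Total: 1 + 2 + 10 + 7 = 20.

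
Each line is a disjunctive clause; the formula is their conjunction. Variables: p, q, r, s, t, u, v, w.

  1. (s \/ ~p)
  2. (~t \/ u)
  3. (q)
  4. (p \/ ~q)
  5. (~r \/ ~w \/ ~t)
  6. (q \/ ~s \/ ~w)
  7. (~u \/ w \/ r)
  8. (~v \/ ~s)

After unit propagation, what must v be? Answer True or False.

(q) is a unit clause: q = True.
In (p \/ ~q), ~q is now false; p must hold, so p = True.
From (s \/ ~p) and p = True: s = True.
In (~v \/ ~s), ~s is now false; ~v must hold, so v = False.

False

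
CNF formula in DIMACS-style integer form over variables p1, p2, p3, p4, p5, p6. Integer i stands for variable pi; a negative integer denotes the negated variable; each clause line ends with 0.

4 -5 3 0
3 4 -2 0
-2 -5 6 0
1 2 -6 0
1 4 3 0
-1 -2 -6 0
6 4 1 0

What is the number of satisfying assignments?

Case analysis on p1 and p2:
  p1=T, p2=T: remaining (p3,p4,p5,p6) ∈ {(F,T,F,F); (T,F,F,F); (T,T,F,F)} — 3.
  p1=T, p2=F: p6 free; 7 ways for (p3,p4,p5) × 2^1 = 14.
  p1=F, p2=T: 8 of the 16 assignments to (p3,p4,p5,p6) work.
  p1=F, p2=F: remaining (p3,p4,p5,p6) ∈ {(F,T,F,F); (F,T,T,F); (T,T,F,F); (T,T,T,F)} — 4.
Total: 3 + 14 + 8 + 4 = 29.

29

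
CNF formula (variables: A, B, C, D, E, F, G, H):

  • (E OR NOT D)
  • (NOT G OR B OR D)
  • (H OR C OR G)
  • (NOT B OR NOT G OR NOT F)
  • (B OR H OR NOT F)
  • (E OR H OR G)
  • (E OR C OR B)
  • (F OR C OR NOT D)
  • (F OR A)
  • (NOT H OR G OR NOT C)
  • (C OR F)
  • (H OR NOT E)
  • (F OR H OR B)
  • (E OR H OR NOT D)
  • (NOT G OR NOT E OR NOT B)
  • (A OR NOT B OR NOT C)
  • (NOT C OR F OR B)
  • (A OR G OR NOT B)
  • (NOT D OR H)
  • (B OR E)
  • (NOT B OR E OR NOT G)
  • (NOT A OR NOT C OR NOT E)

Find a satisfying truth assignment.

A=False, B=False, C=False, D=False, E=True, F=True, G=False, H=True

Set A = False and propagate.
  then F is forced to True.
The remaining clauses are satisfied by B = False, C = False, D = False, E = True, G = False, H = True.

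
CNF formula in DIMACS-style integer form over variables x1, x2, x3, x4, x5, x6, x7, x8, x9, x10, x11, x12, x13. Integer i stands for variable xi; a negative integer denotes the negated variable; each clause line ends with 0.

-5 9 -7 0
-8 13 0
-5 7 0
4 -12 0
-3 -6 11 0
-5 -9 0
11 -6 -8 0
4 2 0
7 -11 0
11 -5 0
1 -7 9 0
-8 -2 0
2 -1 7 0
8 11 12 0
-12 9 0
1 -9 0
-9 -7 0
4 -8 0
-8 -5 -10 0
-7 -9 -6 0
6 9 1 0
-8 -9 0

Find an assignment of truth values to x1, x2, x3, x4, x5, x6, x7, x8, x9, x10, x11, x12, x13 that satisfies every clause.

x1=True, x2=False, x3=False, x4=True, x5=False, x6=False, x7=True, x8=False, x9=False, x10=False, x11=True, x12=False, x13=False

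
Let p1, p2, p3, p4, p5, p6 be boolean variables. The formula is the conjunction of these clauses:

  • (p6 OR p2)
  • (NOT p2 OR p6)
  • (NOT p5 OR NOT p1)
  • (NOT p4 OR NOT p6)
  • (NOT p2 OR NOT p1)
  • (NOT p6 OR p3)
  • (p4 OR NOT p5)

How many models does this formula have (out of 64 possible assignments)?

3

Satisfying assignments:
  p1=0 p2=0 p3=1 p4=0 p5=0 p6=1
  p1=0 p2=1 p3=1 p4=0 p5=0 p6=1
  p1=1 p2=0 p3=1 p4=0 p5=0 p6=1
Count: 3.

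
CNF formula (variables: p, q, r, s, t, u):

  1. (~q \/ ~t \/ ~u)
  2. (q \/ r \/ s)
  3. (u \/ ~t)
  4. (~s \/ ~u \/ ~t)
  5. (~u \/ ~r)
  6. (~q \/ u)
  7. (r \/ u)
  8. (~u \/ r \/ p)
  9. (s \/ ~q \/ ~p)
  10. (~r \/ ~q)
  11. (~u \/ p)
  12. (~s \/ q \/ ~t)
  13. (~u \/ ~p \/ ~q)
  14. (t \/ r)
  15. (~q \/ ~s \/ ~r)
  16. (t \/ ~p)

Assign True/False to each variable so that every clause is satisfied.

p=False, q=False, r=True, s=True, t=False, u=False

Try p = False.
  then u is forced to False.
  then t is forced to False.
  then q is forced to False.
  then r is forced to True.
s is now unconstrained; take s = True.
Every clause has at least one true literal under this assignment.
Check each clause:
  1. (~u \/ ~t \/ ~q) — ~u is true.
  2. (r \/ s \/ q) — r is true.
  3. (u \/ ~t) — ~t is true.
  4. (~t \/ ~s \/ ~u) — ~u is true.
  5. (~u \/ ~r) — ~u is true.
  6. (u \/ ~q) — ~q is true.
  7. (u \/ r) — r is true.
  8. (~u \/ r \/ p) — ~u is true.
  9. (s \/ ~q \/ ~p) — s is true.
  10. (~r \/ ~q) — ~q is true.
  11. (~u \/ p) — ~u is true.
  12. (~s \/ ~t \/ q) — ~t is true.
  13. (~q \/ ~u \/ ~p) — ~u is true.
  14. (t \/ r) — r is true.
  15. (~s \/ ~r \/ ~q) — ~q is true.
  16. (~p \/ t) — ~p is true.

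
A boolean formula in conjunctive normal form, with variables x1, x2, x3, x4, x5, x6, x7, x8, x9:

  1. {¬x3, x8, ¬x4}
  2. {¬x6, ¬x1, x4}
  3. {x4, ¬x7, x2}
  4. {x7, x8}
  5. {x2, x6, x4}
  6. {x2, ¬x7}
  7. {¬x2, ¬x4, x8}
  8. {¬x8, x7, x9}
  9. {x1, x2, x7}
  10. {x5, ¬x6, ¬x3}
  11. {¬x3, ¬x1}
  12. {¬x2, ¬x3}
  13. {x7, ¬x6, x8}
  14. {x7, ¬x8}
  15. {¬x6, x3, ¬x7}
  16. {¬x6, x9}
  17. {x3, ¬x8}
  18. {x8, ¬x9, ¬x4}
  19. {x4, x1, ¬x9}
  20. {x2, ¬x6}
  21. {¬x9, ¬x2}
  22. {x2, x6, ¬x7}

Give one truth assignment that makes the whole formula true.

Try x1 = False.
Set x2 = True and propagate.
  then x3 is forced to False.
  then x8 is forced to False.
  then x7 is forced to True.
  then x4 is forced to False.
  then x6 is forced to False.
  then x9 is forced to False.
x5 is now unconstrained; take x5 = False.

x1=F, x2=T, x3=F, x4=F, x5=F, x6=F, x7=T, x8=F, x9=F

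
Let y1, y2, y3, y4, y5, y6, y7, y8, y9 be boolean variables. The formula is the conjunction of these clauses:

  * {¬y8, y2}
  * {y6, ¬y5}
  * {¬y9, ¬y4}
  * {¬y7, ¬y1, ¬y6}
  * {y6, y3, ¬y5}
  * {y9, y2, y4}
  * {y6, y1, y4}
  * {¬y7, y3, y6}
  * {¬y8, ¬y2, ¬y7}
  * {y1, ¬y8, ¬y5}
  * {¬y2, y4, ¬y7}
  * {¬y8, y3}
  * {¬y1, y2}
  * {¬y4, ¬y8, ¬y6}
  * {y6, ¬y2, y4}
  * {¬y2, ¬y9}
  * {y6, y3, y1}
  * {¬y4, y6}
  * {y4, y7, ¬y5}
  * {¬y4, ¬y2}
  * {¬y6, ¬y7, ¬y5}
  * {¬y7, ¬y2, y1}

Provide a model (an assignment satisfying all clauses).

y1=False, y2=True, y3=True, y4=False, y5=False, y6=True, y7=False, y8=False, y9=False

Pure literal: y3 appears only positively; assign y3 = True.
y5 occurs only negated in the remaining clauses — set y5 = False.
Set y1 = False and propagate.
Try y2 = True.
  then y9 is forced to False.
  then y4 is forced to False.
  then y6 is forced to True.
  then y7 is forced to False.
y8 is now unconstrained; take y8 = False.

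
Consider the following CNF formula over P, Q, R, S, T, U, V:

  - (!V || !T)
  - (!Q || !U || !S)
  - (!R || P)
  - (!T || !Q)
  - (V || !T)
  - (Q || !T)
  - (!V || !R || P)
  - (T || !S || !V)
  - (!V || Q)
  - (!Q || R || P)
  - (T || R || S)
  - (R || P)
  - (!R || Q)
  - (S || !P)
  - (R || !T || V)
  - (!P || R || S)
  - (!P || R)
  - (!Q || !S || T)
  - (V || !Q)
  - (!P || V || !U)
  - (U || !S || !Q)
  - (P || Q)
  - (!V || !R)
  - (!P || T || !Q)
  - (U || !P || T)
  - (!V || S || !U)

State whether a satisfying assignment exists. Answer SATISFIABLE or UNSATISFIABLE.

P = True:
  propagation gives S=True, R=True, Q=True, U=False; an empty clause results — contradiction.
P = False:
  propagation gives R=False; an empty clause results — contradiction.
Every branch closes, so no satisfying assignment exists.

UNSATISFIABLE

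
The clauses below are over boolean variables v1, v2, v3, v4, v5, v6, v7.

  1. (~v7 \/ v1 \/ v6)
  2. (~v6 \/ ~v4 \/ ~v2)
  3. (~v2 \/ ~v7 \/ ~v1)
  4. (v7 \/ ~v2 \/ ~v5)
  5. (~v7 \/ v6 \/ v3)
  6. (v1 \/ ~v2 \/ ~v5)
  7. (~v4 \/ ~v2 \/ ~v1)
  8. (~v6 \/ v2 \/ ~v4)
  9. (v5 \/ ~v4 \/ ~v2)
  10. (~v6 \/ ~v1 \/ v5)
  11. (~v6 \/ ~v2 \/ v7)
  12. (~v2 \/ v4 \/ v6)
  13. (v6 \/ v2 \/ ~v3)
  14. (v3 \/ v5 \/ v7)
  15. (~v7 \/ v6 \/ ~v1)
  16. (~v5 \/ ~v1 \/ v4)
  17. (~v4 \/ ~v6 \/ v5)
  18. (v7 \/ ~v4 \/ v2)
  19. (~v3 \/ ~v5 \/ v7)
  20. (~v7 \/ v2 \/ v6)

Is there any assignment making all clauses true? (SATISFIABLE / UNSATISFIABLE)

Try v1 = False.
The remaining clauses are satisfied by v2 = False, v3 = False, v4 = False, v5 = True, v6 = True, v7 = True.
Every clause has at least one true literal under this assignment.
So v1=F, v2=F, v3=F, v4=F, v5=T, v6=T, v7=T is a satisfying assignment.

SATISFIABLE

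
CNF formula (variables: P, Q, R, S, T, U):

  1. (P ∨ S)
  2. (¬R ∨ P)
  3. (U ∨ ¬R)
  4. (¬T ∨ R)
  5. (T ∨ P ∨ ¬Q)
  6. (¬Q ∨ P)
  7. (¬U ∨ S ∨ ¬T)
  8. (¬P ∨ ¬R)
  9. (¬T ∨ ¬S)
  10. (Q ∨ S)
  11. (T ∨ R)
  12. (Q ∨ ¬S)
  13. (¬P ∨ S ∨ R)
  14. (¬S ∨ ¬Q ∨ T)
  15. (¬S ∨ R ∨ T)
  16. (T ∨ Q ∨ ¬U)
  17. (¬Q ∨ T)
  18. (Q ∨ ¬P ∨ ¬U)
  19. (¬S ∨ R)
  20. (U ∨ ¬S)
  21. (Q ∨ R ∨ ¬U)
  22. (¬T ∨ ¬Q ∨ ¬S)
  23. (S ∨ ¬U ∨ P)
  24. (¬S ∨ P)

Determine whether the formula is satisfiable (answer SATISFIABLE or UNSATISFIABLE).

UNSATISFIABLE

S = True:
  propagation gives T=False, R=True, P=True; an empty clause results — contradiction.
S = False:
  propagation gives P=True, R=False; an empty clause results — contradiction.
Every branch closes, so no satisfying assignment exists.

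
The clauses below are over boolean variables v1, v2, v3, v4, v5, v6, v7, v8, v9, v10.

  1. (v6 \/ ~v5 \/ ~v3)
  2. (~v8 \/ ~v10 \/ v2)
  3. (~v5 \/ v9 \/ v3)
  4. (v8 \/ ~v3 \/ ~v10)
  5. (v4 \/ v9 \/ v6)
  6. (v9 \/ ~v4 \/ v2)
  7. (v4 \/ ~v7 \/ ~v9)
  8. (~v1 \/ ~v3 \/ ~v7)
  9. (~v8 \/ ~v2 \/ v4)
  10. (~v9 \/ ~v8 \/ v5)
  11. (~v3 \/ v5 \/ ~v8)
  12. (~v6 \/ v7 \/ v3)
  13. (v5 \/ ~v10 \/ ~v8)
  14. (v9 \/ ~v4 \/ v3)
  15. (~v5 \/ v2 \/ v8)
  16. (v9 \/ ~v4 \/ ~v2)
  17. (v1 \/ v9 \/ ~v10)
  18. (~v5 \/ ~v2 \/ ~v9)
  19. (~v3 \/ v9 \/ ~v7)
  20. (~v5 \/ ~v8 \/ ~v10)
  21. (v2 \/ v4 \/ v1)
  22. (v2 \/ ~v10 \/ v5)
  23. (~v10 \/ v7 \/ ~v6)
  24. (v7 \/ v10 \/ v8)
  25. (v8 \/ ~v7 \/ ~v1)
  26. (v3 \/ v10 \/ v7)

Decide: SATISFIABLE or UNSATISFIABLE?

SATISFIABLE

Set v1 = False and propagate.
Branch on v2: take v2 = False.
  then v4 is forced to True.
  then v9 is forced to True.
For the remaining variables, v3 = True, v5 = True, v6 = True, v7 = True, v8 = True, v10 = False works.
Every clause has at least one true literal under this assignment.
So v1 = F  v2 = F  v3 = T  v4 = T  v5 = T  v6 = T  v7 = T  v8 = T  v9 = T  v10 = F is a satisfying assignment.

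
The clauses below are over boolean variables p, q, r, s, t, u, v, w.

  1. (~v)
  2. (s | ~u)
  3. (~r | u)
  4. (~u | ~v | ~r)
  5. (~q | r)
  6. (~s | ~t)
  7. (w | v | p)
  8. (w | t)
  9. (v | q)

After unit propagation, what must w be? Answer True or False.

True

Unit clause (~v) sets v = False.
(q | v) with v = False leaves only q, so q = True.
(~q | r): since q = True, the clause reduces to (r). r = True.
(u | ~r): since r = True, the clause reduces to (u). u = True.
In (~u | s), ~u is now false; s must hold, so s = True.
In (~s | ~t), ~s is now false; ~t must hold, so t = False.
(w | t) with t = False leaves only w, so w = True.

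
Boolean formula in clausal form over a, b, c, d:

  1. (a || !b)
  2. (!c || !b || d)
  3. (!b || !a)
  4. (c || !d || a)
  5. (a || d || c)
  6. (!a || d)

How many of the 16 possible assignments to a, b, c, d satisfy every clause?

4

Satisfying assignments:
  a=0 b=0 c=1 d=0
  a=0 b=0 c=1 d=1
  a=1 b=0 c=0 d=1
  a=1 b=0 c=1 d=1
Count: 4.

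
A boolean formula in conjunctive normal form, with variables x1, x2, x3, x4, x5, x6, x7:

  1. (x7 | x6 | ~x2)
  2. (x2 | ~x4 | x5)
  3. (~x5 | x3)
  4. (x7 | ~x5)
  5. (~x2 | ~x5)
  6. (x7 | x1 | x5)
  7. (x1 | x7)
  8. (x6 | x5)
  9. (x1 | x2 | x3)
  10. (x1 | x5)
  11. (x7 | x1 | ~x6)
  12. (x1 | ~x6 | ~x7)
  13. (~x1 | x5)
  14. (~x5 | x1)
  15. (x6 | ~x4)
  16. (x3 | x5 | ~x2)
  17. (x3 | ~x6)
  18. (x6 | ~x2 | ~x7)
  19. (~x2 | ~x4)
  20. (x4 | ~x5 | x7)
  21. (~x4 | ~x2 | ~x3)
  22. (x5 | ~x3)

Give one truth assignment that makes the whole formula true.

x1 = 1, x2 = 0, x3 = 1, x4 = 1, x5 = 1, x6 = 1, x7 = 1

Set x1 = True and propagate.
  then x5 is forced to True.
  then x3 is forced to True.
  then x7 is forced to True.
  then x2 is forced to False.
Branch on x4: take x4 = True.
  then x6 is forced to True.
Every clause has at least one true literal under this assignment.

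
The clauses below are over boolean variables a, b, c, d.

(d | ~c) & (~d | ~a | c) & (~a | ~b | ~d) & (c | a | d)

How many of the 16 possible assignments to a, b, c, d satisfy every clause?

7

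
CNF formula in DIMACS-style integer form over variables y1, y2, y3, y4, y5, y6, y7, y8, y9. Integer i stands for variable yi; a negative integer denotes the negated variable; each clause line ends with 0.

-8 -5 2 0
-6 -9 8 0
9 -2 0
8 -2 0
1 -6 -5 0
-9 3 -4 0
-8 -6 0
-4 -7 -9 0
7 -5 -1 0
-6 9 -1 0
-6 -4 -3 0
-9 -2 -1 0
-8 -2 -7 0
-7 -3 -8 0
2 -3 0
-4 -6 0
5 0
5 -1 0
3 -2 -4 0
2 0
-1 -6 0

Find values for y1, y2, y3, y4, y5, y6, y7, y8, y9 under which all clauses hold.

y1=False, y2=True, y3=True, y4=False, y5=True, y6=False, y7=False, y8=True, y9=True

The clause (y5) is unit: y5 must be True.
Unit propagation: (y2) forces y2 = True.
(y9) is a unit clause, so y9 = True.
The clause (y8) is unit: y8 must be True.
(~y6) is a unit clause, so y6 = False.
Unit propagation: (~y1) forces y1 = False.
The clause (~y7) is unit: y7 must be False.
Pure literal: y3 appears only positively; assign y3 = True.
Pure literal: y4 appears only negated; assign y4 = False.
Check each clause:
  1. (~y5 | y2 | ~y8) — y2 is true.
  2. (~y9 | y8 | ~y6) — y8 is true.
  3. (~y2 | y9) — y9 is true.
  4. (~y2 | y8) — y8 is true.
  5. (y1 | ~y6 | ~y5) — ~y6 is true.
  6. (~y4 | ~y9 | y3) — y3 is true.
  7. (~y6 | ~y8) — ~y6 is true.
  8. (~y4 | ~y7 | ~y9) — ~y7 is true.
  9. (~y1 | y7 | ~y5) — ~y1 is true.
  10. (~y6 | y9 | ~y1) — y9 is true.
  11. (~y3 | ~y6 | ~y4) — ~y6 is true.
  12. (~y9 | ~y2 | ~y1) — ~y1 is true.
  13. (~y8 | ~y2 | ~y7) — ~y7 is true.
  14. (~y8 | ~y7 | ~y3) — ~y7 is true.
  15. (~y3 | y2) — y2 is true.
  16. (~y6 | ~y4) — ~y6 is true.
  17. (y5) — y5 is true.
  18. (y5 | ~y1) — y5 is true.
  19. (~y4 | y3 | ~y2) — y3 is true.
  20. (y2) — y2 is true.
  21. (~y1 | ~y6) — ~y6 is true.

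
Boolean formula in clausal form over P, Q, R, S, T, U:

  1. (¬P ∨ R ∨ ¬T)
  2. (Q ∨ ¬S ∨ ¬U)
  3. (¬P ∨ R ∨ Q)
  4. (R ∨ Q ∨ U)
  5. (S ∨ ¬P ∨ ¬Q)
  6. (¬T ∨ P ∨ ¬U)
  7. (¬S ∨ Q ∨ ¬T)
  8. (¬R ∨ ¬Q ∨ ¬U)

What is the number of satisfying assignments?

Split on Q, then P.
  Q=T, P=T: remaining (R,S,T,U) ∈ {(F,T,F,F); (F,T,F,T); (T,T,F,F); (T,T,T,F)} — 4.
  Q=T, P=F: S free; 5 ways for (R,T,U) × 2^1 = 10.
  Q=F, P=T: 5 of the 16 assignments to (R,S,T,U) work.
  Q=F, P=F: 5 of the 16 assignments to (R,S,T,U) work.
Total: 4 + 10 + 5 + 5 = 24.

24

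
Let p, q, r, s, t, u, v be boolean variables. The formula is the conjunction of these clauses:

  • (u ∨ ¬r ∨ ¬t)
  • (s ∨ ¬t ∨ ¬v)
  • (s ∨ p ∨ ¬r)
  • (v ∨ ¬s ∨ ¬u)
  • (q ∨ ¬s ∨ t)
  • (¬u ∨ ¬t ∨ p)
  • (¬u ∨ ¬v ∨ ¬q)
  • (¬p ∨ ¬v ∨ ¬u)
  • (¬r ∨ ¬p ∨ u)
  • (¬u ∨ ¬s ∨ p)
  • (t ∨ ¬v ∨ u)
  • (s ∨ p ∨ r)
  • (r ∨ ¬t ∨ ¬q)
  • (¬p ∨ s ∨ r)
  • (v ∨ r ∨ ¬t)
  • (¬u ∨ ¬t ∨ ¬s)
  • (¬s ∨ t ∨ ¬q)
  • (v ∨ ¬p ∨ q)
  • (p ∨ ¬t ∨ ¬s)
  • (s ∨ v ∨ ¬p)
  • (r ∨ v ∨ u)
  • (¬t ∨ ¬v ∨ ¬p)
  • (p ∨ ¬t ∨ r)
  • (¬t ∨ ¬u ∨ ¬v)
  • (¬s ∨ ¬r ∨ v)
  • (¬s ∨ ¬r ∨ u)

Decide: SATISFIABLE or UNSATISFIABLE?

UNSATISFIABLE

s = True:
  t = True:
    propagation gives u=False, r=False, q=False, v=True; an empty clause results — contradiction.
  t = False:
    propagation gives q=True; an empty clause results — contradiction.
s = False:
  p = True:
    propagation gives r=True, u=True, v=False; an empty clause results — contradiction.
  p = False:
    propagation gives r=False; an empty clause results — contradiction.
Every branch closes, so no satisfying assignment exists.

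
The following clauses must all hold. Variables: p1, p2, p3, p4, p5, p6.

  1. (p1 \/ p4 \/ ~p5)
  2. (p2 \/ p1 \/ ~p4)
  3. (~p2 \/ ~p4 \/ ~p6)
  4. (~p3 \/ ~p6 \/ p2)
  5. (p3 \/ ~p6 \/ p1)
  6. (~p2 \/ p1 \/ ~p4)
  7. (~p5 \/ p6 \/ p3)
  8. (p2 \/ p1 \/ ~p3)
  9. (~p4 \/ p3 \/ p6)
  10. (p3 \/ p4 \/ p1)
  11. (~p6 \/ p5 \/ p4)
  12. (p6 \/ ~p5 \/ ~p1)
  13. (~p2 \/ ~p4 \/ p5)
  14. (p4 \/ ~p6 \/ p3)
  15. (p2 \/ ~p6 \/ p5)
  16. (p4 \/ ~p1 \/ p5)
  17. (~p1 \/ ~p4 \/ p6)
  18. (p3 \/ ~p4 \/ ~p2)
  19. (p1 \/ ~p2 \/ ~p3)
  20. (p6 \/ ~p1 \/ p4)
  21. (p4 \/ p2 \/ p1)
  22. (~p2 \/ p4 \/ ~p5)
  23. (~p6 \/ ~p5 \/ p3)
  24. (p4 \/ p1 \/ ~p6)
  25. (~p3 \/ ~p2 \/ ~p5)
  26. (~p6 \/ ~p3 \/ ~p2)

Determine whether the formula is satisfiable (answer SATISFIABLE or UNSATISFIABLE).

UNSATISFIABLE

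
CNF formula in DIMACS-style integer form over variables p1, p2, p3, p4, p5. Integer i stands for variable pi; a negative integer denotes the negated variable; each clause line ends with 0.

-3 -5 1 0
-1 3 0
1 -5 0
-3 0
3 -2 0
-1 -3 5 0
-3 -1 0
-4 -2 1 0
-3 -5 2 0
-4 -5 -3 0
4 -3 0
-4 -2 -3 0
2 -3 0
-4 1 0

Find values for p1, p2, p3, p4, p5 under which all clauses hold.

Unit propagation: (NOT p3) forces p3 = False.
The clause (NOT p1) is unit: p1 must be False.
(NOT p5) is a unit clause, so p5 = False.
Unit propagation: (NOT p2) forces p2 = False.
The clause (NOT p4) is unit: p4 must be False.

p1=False, p2=False, p3=False, p4=False, p5=False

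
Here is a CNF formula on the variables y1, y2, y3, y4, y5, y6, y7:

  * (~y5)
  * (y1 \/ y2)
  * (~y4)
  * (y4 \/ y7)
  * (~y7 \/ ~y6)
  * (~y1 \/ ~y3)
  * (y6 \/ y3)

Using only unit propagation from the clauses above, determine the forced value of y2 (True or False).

True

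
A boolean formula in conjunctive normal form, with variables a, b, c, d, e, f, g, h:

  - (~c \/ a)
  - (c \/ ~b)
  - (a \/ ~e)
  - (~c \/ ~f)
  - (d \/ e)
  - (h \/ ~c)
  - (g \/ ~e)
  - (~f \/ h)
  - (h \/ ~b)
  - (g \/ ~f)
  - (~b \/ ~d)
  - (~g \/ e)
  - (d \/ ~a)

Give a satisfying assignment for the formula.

a=True, b=False, c=False, d=True, e=True, f=True, g=True, h=True

Pure literal: b appears only negated; assign b = False.
h occurs only positively in the remaining clauses — set h = True.
Try a = True.
  then d is forced to True.
Try c = False.
Branch on e: take e = True.
  then g is forced to True.
f is now unconstrained; take f = True.
Check each clause:
  1. (a \/ ~c) — a is true.
  2. (~b \/ c) — ~b is true.
  3. (~e \/ a) — a is true.
  4. (~f \/ ~c) — ~c is true.
  5. (e \/ d) — d is true.
  6. (~c \/ h) — h is true.
  7. (g \/ ~e) — g is true.
  8. (h \/ ~f) — h is true.
  9. (~b \/ h) — h is true.
  10. (~f \/ g) — g is true.
  11. (~b \/ ~d) — ~b is true.
  12. (e \/ ~g) — e is true.
  13. (~a \/ d) — d is true.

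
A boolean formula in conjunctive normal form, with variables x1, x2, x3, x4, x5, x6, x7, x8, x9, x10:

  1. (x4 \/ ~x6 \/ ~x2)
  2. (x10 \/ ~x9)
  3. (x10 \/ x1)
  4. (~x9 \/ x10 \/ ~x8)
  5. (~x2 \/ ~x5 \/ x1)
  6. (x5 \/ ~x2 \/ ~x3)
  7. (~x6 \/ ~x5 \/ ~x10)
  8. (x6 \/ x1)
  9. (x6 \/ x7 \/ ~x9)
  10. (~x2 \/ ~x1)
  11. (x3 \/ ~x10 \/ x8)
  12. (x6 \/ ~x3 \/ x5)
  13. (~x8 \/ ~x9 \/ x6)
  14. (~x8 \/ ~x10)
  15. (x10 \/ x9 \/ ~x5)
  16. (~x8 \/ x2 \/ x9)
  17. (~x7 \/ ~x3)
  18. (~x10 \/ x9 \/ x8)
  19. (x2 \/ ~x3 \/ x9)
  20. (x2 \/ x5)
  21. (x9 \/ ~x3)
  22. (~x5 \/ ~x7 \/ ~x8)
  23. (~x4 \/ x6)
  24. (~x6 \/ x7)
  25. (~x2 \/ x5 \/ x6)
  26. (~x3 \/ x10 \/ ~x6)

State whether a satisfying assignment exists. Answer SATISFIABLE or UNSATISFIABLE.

UNSATISFIABLE

x6 = True:
  x10 = True:
    propagation gives x5=False, x8=True; an empty clause results — contradiction.
  x10 = False:
    propagation gives x9=False, x1=True, x2=False, x5=False; an empty clause results — contradiction.
x6 = False:
  x9 = True:
    propagation gives x10=True, x7=True, x8=False, x3=True; an empty clause results — contradiction.
  x9 = False:
    propagation gives x10=True, x8=False; an empty clause results — contradiction.
Every branch closes, so no satisfying assignment exists.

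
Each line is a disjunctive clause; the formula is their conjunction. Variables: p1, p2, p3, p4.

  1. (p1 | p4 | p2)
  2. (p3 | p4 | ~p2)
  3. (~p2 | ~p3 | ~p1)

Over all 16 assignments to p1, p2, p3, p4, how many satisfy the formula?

Split on p2, then p1.
  p2=T, p1=T: remaining (p3,p4) ∈ {(F,T)} — 1.
  p2=T, p1=F: remaining (p3,p4) ∈ {(F,T); (T,F); (T,T)} — 3.
  p2=F, p1=T: remaining (p3,p4) ∈ {(F,F); (F,T); (T,F); (T,T)} — 4.
  p2=F, p1=F: remaining (p3,p4) ∈ {(F,T); (T,T)} — 2.
Total: 1 + 3 + 4 + 2 = 10.

10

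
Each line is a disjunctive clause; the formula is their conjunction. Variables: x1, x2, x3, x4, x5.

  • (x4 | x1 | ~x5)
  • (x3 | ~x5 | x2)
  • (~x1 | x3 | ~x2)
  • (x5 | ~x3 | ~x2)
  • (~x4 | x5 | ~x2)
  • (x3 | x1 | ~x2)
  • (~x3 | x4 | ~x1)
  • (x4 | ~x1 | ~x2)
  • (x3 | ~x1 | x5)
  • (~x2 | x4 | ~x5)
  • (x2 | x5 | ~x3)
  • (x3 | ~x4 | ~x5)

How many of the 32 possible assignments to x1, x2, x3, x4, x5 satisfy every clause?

Satisfying assignments:
  x1=0 x2=0 x3=0 x4=0 x5=0
  x1=0 x2=0 x3=0 x4=1 x5=0
  x1=0 x2=0 x3=1 x4=1 x5=1
  x1=0 x2=1 x3=1 x4=1 x5=1
  x1=1 x2=0 x3=1 x4=1 x5=1
  x1=1 x2=1 x3=1 x4=1 x5=1
That's 6 in total.

6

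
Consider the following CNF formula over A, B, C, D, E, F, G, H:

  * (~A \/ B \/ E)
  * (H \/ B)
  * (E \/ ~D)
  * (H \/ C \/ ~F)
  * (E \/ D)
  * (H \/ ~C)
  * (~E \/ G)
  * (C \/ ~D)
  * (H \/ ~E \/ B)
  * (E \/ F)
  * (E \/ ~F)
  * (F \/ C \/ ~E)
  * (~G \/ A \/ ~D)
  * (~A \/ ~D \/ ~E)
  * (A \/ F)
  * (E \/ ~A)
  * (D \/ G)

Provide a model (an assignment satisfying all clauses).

Pure literal: H appears only positively; assign H = True.
Branch on A: take A = False.
  then F is forced to True.
  then E is forced to True.
  then G is forced to True.
  then D is forced to False.
B, C are now unconstrained; take B = False, C = True.

A = False, B = False, C = True, D = False, E = True, F = True, G = True, H = True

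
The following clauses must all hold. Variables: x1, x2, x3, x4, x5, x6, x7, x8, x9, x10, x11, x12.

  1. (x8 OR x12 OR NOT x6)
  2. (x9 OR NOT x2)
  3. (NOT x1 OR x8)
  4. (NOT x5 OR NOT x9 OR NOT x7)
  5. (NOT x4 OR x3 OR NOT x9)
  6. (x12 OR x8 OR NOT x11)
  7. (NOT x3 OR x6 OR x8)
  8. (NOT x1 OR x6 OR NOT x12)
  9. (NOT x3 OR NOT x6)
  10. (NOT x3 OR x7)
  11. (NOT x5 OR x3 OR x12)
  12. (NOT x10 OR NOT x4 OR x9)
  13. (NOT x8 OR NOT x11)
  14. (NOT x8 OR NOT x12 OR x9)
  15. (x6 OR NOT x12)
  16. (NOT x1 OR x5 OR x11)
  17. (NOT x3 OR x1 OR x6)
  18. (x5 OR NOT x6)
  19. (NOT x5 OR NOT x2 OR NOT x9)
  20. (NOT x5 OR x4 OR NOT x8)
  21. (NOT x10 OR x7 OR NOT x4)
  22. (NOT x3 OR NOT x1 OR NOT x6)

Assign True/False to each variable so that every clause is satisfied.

x1 = 0, x2 = 0, x3 = 0, x4 = 0, x5 = 1, x6 = 1, x7 = 1, x8 = 0, x9 = 0, x10 = 0, x11 = 1, x12 = 1

Check each clause:
  1. (x8 OR NOT x6 OR x12) — x12 is true.
  2. (NOT x2 OR x9) — NOT x2 is true.
  3. (NOT x1 OR x8) — NOT x1 is true.
  4. (NOT x7 OR NOT x9 OR NOT x5) — NOT x9 is true.
  5. (NOT x4 OR x3 OR NOT x9) — NOT x4 is true.
  6. (x8 OR NOT x11 OR x12) — x12 is true.
  7. (NOT x3 OR x8 OR x6) — NOT x3 is true.
  8. (NOT x1 OR x6 OR NOT x12) — NOT x1 is true.
  9. (NOT x6 OR NOT x3) — NOT x3 is true.
  10. (NOT x3 OR x7) — NOT x3 is true.
  11. (NOT x5 OR x12 OR x3) — x12 is true.
  12. (x9 OR NOT x4 OR NOT x10) — NOT x4 is true.
  13. (NOT x8 OR NOT x11) — NOT x8 is true.
  14. (NOT x8 OR x9 OR NOT x12) — NOT x8 is true.
  15. (x6 OR NOT x12) — x6 is true.
  16. (x5 OR x11 OR NOT x1) — x11 is true.
  17. (x6 OR x1 OR NOT x3) — NOT x3 is true.
  18. (x5 OR NOT x6) — x5 is true.
  19. (NOT x9 OR NOT x2 OR NOT x5) — NOT x2 is true.
  20. (NOT x5 OR NOT x8 OR x4) — NOT x8 is true.
  21. (NOT x4 OR x7 OR NOT x10) — NOT x4 is true.
  22. (NOT x1 OR NOT x3 OR NOT x6) — NOT x3 is true.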